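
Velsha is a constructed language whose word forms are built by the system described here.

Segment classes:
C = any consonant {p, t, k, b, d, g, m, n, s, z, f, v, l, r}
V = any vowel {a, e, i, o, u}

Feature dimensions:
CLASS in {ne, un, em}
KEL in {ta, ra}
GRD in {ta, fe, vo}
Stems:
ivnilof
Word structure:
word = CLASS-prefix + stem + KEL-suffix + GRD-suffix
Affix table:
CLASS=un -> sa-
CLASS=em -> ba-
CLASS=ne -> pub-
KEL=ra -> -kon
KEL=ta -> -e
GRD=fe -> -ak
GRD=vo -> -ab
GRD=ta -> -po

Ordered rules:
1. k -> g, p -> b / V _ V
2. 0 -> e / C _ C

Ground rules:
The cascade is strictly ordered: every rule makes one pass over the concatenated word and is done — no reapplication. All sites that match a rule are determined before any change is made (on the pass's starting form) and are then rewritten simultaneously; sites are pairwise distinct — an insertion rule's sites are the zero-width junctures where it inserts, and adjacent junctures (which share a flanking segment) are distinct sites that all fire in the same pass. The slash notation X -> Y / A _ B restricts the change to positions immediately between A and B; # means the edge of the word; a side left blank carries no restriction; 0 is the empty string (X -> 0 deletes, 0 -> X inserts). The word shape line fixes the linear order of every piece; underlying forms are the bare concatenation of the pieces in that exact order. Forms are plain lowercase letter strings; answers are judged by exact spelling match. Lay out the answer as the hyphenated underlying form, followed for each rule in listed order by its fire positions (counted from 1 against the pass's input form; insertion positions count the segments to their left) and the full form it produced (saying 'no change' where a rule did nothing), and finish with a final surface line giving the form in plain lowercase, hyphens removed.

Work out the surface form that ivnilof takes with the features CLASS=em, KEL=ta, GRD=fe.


underlying: ba-ivnilof-e-ak
1. k -> g, p -> b / V _ V: no change
2. 0 -> e / C _ C: inserts after position(s) 4: baivenilofeak
surface: baivenilofeak


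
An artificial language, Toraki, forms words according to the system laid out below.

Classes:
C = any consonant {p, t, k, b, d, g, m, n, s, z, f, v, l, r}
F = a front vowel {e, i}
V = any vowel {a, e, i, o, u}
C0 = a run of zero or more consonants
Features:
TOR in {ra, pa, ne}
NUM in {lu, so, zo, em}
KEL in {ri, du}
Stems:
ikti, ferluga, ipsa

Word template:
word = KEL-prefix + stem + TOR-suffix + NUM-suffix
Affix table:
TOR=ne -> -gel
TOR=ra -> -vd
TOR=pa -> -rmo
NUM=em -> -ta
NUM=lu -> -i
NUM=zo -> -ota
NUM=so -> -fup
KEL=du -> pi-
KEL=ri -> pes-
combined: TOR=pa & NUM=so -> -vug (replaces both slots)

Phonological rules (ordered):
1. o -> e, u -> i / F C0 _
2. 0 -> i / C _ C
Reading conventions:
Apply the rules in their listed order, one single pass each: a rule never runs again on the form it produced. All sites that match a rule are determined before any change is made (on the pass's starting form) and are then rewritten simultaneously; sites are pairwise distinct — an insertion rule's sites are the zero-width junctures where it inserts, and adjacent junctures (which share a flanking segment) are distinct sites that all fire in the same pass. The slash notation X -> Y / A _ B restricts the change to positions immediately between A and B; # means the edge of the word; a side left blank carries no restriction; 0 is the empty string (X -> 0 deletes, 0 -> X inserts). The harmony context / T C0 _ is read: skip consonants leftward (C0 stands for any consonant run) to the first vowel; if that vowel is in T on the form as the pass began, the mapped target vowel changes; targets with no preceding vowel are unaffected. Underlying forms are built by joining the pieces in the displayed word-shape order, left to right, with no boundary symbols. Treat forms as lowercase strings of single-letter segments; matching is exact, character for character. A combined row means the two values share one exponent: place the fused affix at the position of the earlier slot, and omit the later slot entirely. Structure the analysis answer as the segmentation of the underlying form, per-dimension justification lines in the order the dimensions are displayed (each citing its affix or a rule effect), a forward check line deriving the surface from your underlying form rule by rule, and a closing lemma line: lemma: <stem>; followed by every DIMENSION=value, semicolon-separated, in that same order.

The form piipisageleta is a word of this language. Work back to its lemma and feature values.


underlying: pi-ipsa-gel-ota
TOR=ne - signalled by the affix -gel
NUM=zo - signalled by the affix -ota
KEL=du - signalled by the affix pi-
check: piipsagelota -> piipsageleta -> piipisageleta
lemma: ipsa; TOR=ne; NUM=zo; KEL=du


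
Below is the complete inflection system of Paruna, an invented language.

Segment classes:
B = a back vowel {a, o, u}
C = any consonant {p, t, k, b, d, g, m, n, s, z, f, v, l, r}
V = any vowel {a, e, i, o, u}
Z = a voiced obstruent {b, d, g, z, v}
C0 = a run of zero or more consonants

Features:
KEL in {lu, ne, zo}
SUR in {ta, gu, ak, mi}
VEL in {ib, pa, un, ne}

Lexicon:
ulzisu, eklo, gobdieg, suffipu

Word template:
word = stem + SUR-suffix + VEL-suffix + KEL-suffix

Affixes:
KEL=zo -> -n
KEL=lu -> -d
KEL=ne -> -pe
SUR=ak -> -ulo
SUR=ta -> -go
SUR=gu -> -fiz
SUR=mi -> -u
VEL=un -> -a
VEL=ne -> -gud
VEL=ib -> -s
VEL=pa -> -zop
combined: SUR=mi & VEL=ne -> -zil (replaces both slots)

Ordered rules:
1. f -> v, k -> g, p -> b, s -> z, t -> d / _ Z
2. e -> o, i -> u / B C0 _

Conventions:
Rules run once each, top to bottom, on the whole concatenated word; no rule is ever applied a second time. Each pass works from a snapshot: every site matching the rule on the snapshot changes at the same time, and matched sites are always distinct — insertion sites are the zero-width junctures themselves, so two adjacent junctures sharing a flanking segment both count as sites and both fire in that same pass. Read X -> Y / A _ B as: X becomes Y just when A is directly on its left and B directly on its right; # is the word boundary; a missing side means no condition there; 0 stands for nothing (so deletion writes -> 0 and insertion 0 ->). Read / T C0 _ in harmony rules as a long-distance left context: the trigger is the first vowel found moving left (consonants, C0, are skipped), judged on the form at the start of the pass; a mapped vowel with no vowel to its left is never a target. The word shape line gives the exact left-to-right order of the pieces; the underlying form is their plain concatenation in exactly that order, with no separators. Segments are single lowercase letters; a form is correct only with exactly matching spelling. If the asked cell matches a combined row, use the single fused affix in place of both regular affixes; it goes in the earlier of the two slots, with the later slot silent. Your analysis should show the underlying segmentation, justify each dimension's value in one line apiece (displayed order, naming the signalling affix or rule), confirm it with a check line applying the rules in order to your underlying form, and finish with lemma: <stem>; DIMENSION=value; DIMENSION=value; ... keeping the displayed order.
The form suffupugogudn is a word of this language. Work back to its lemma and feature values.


underlying: suffipu-go-gud-n
KEL=zo - signalled by the affix -n
SUR=ta - signalled by the affix -go
VEL=ne - signalled by the affix -gud
check: suffipugogudn -> suffipugogudn -> suffupugogudn
lemma: suffipu; KEL=zo; SUR=ta; VEL=ne


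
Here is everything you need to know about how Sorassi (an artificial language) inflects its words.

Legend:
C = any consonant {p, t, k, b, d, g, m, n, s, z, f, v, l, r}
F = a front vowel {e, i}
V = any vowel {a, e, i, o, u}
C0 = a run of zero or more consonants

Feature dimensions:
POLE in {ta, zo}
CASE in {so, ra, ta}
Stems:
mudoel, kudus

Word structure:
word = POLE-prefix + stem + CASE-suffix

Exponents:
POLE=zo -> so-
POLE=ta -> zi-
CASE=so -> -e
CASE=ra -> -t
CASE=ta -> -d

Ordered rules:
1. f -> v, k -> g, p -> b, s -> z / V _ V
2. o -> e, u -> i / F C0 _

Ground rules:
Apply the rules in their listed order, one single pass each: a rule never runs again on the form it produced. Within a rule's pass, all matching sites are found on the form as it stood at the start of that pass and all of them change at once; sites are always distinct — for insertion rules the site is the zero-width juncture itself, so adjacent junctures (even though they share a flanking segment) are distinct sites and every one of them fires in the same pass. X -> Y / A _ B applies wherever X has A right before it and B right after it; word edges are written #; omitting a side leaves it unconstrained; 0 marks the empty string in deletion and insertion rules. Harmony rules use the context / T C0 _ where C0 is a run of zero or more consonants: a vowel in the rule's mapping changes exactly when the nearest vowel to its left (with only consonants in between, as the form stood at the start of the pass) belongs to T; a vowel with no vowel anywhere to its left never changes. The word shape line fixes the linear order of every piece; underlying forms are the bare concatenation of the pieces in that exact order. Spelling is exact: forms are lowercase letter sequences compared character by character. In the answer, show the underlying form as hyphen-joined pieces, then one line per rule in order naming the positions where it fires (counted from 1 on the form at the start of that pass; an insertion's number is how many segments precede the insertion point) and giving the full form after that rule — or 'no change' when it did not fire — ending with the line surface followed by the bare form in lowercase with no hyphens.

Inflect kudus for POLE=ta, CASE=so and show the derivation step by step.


underlying: zi-kudus-e
1. f -> v, k -> g, p -> b, s -> z / V _ V: fires at position(s) 3, 7: ziguduze
2. o -> e, u -> i / F C0 _: fires at position(s) 4: zigiduze
surface: zigiduze


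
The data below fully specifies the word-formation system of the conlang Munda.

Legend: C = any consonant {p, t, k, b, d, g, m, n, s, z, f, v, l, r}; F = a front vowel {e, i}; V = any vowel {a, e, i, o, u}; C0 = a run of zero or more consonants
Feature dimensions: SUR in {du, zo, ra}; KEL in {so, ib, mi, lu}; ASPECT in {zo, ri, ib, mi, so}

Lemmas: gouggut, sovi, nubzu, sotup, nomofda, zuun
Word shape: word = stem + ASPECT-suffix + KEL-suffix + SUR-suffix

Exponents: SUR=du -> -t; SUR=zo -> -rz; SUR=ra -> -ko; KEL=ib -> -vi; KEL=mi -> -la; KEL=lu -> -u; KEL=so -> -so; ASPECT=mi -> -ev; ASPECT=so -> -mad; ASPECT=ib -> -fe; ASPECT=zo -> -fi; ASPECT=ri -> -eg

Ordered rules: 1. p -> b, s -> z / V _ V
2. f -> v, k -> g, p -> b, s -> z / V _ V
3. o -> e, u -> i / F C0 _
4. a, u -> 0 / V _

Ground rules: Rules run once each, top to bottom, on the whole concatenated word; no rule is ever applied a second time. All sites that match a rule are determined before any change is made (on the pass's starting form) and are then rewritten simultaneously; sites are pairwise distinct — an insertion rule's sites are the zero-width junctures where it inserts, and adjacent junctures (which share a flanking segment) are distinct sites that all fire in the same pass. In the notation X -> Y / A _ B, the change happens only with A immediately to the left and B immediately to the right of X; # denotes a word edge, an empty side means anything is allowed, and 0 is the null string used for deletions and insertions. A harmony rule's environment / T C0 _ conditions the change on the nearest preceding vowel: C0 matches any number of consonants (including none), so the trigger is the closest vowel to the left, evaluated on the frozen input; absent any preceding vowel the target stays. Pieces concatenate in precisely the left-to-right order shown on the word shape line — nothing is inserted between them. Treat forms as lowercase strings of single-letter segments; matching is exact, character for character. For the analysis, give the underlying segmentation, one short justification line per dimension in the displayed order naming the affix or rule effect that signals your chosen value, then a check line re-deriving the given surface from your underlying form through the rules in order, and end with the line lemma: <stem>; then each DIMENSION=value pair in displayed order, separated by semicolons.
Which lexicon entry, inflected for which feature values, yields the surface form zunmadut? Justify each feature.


underlying: zuun-mad-u-t
SUR=du - signalled by the affix -t
KEL=lu - signalled by the affix -u
ASPECT=so - signalled by the affix -mad
check: zuunmadut -> zuunmadut -> zuunmadut -> zuunmadut -> zunmadut
lemma: zuun; SUR=du; KEL=lu; ASPECT=so


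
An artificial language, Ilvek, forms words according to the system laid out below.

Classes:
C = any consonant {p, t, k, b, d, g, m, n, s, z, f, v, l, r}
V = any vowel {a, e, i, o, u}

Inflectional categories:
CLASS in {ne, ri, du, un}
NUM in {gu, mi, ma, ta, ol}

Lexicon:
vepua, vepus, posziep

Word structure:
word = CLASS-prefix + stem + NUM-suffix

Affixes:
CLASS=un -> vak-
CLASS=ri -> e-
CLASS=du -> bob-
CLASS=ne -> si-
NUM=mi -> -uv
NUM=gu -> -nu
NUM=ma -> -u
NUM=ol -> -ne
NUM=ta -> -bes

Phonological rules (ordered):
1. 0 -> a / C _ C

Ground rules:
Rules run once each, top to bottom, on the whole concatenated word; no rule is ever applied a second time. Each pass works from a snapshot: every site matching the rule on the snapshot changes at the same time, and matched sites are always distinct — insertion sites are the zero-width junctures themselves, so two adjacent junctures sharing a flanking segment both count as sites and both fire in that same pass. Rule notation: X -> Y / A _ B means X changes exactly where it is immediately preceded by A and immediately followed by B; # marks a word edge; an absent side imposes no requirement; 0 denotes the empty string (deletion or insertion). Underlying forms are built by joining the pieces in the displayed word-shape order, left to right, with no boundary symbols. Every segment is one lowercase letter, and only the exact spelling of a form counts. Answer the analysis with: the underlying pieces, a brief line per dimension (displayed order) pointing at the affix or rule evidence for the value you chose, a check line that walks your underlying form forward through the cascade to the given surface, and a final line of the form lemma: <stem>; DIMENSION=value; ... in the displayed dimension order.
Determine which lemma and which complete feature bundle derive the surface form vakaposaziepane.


underlying: vak-posziep-ne
CLASS=un - signalled by the affix vak-
NUM=ol - signalled by the affix -ne
check: vakposziepne -> vakaposaziepane
lemma: posziep; CLASS=un; NUM=ol


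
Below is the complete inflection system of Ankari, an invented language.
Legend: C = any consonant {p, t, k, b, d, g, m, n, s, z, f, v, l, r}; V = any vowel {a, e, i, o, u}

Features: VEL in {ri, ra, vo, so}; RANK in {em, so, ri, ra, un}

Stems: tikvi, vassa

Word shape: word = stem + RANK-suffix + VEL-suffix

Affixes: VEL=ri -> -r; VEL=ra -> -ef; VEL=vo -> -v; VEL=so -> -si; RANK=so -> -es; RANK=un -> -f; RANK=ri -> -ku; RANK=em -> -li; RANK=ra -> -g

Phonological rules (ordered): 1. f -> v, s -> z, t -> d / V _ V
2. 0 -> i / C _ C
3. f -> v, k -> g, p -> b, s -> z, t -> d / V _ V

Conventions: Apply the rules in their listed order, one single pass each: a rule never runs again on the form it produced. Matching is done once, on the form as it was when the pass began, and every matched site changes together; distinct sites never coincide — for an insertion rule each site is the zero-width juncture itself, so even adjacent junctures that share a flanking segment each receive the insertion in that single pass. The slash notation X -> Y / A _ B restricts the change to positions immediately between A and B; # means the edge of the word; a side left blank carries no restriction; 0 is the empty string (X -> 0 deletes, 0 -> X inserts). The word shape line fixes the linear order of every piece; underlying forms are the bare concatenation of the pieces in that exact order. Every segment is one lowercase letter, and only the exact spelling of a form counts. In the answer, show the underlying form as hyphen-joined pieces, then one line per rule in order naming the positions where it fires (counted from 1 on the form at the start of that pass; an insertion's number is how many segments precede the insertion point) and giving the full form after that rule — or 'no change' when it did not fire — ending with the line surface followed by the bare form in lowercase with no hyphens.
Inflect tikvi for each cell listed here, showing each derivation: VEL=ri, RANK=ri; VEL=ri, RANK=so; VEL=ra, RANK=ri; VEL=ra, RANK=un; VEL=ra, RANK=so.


cell VEL=ri, RANK=ri:
underlying: tikvi-ku-r
1. f -> v, s -> z, t -> d / V _ V: no change
2. 0 -> i / C _ C: inserts after position(s) 3: tikivikur
3. f -> v, k -> g, p -> b, s -> z, t -> d / V _ V: fires at position(s) 3, 7: tigivigur
surface: tigivigur

cell VEL=ri, RANK=so:
underlying: tikvi-es-r
1. f -> v, s -> z, t -> d / V _ V: no change
2. 0 -> i / C _ C: inserts after position(s) 3, 7: tikiviesir
3. f -> v, k -> g, p -> b, s -> z, t -> d / V _ V: fires at position(s) 3, 8: tigiviezir
surface: tigiviezir

cell VEL=ra, RANK=ri:
underlying: tikvi-ku-ef
1. f -> v, s -> z, t -> d / V _ V: no change
2. 0 -> i / C _ C: inserts after position(s) 3: tikivikuef
3. f -> v, k -> g, p -> b, s -> z, t -> d / V _ V: fires at position(s) 3, 7: tigiviguef
surface: tigiviguef

cell VEL=ra, RANK=un:
underlying: tikvi-f-ef
1. f -> v, s -> z, t -> d / V _ V: fires at position(s) 6: tikvivef
2. 0 -> i / C _ C: inserts after position(s) 3: tikivivef
3. f -> v, k -> g, p -> b, s -> z, t -> d / V _ V: fires at position(s) 3: tigivivef
surface: tigivivef

cell VEL=ra, RANK=so:
underlying: tikvi-es-ef
1. f -> v, s -> z, t -> d / V _ V: fires at position(s) 7: tikviezef
2. 0 -> i / C _ C: inserts after position(s) 3: tikiviezef
3. f -> v, k -> g, p -> b, s -> z, t -> d / V _ V: fires at position(s) 3: tigiviezef
surface: tigiviezef


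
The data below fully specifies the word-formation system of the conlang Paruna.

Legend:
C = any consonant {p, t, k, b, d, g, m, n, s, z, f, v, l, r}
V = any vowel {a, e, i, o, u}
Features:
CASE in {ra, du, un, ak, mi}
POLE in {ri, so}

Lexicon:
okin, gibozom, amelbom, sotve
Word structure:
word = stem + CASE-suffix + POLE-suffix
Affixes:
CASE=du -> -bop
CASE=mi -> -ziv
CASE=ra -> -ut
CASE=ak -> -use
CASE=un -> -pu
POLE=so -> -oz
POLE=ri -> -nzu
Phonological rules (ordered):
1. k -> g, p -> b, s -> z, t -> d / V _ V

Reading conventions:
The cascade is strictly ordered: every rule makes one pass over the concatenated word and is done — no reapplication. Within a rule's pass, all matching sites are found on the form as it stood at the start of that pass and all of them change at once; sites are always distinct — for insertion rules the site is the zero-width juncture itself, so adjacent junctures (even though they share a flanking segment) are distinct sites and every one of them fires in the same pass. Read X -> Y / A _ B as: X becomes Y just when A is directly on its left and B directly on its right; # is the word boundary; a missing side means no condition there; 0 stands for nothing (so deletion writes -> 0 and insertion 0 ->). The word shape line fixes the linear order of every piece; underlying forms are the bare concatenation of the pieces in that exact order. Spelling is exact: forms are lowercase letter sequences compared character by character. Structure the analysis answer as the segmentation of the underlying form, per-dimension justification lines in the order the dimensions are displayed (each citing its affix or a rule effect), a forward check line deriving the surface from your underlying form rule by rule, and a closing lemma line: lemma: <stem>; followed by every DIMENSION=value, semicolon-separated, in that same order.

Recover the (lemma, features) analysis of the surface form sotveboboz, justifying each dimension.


underlying: sotve-bop-oz
CASE=du - signalled by the affix -bop
POLE=so - signalled by the affix -oz
check: sotvebopoz -> sotveboboz
lemma: sotve; CASE=du; POLE=so


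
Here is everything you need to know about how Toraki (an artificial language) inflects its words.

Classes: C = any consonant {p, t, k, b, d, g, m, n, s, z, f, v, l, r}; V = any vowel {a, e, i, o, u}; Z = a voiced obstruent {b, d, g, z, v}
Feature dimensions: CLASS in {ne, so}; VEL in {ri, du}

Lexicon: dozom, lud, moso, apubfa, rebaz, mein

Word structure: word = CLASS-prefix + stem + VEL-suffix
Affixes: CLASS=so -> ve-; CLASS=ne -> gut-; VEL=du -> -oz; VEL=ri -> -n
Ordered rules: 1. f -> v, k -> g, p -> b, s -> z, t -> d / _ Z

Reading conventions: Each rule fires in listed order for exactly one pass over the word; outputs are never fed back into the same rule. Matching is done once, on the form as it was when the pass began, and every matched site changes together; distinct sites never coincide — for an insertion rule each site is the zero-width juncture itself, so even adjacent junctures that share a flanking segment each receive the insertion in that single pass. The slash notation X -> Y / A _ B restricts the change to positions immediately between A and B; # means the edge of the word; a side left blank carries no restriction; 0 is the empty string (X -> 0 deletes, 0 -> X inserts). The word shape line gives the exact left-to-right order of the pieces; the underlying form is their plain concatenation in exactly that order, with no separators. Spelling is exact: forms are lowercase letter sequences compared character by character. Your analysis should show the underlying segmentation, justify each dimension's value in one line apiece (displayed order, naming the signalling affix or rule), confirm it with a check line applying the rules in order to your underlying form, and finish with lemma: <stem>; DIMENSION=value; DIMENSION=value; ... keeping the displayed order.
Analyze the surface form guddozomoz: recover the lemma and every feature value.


underlying: gut-dozom-oz
CLASS=ne - signalled by the affix gut-
VEL=du - signalled by the affix -oz
check: gutdozomoz -> guddozomoz
lemma: dozom; CLASS=ne; VEL=du


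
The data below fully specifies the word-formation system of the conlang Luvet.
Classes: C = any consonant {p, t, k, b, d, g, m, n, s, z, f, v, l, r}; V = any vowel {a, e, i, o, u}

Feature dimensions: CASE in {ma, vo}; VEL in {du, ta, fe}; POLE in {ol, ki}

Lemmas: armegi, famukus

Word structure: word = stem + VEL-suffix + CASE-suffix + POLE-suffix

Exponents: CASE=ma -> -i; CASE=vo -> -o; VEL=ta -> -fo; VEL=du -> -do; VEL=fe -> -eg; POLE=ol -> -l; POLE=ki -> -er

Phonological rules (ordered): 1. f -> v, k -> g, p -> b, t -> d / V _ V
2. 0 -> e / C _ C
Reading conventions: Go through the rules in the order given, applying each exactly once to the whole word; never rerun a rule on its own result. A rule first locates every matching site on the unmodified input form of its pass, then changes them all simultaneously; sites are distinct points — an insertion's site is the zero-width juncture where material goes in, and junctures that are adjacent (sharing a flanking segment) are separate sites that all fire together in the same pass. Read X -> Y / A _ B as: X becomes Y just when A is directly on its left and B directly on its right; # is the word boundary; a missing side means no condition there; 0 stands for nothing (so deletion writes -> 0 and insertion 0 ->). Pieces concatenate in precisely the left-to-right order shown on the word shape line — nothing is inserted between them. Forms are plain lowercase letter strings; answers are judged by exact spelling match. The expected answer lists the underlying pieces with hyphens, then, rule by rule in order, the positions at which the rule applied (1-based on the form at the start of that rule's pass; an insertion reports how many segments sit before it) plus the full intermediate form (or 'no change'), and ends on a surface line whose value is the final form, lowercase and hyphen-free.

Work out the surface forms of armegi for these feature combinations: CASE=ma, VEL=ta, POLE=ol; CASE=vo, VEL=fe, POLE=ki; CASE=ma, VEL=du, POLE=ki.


cell CASE=ma, VEL=ta, POLE=ol:
underlying: armegi-fo-i-l
1. f -> v, k -> g, p -> b, t -> d / V _ V: fires at position(s) 7: armegivoil
2. 0 -> e / C _ C: inserts after position(s) 2: aremegivoil
surface: aremegivoil

cell CASE=vo, VEL=fe, POLE=ki:
underlying: armegi-eg-o-er
1. f -> v, k -> g, p -> b, t -> d / V _ V: no change
2. 0 -> e / C _ C: inserts after position(s) 2: aremegiegoer
surface: aremegiegoer

cell CASE=ma, VEL=du, POLE=ki:
underlying: armegi-do-i-er
1. f -> v, k -> g, p -> b, t -> d / V _ V: no change
2. 0 -> e / C _ C: inserts after position(s) 2: aremegidoier
surface: aremegidoier


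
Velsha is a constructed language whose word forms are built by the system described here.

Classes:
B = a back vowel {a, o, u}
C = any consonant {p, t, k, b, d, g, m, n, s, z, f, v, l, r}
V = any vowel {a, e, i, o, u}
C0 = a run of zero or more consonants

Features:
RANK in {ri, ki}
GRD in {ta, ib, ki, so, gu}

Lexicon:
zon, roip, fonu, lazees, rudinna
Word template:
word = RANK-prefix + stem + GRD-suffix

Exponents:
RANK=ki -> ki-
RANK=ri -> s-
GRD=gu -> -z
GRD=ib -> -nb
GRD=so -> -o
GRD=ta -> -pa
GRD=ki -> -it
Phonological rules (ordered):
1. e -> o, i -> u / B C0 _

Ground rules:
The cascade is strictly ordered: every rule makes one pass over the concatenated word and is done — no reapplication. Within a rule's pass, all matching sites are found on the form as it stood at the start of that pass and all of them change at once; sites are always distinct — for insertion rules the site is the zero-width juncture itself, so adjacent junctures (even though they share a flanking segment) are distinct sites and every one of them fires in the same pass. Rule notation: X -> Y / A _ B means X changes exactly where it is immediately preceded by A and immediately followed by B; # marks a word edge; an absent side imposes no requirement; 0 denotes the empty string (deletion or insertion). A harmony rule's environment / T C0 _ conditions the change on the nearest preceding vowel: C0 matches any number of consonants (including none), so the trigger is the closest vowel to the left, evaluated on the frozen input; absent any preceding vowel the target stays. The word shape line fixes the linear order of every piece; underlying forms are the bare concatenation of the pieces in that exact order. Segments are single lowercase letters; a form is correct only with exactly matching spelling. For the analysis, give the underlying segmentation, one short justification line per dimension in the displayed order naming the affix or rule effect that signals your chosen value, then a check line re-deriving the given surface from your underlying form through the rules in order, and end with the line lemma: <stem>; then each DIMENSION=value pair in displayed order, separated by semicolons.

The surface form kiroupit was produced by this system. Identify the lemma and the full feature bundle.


underlying: ki-roip-it
RANK=ki - signalled by the affix ki-
GRD=ki - signalled by the affix -it
check: kiroipit -> kiroupit
lemma: roip; RANK=ki; GRD=ki


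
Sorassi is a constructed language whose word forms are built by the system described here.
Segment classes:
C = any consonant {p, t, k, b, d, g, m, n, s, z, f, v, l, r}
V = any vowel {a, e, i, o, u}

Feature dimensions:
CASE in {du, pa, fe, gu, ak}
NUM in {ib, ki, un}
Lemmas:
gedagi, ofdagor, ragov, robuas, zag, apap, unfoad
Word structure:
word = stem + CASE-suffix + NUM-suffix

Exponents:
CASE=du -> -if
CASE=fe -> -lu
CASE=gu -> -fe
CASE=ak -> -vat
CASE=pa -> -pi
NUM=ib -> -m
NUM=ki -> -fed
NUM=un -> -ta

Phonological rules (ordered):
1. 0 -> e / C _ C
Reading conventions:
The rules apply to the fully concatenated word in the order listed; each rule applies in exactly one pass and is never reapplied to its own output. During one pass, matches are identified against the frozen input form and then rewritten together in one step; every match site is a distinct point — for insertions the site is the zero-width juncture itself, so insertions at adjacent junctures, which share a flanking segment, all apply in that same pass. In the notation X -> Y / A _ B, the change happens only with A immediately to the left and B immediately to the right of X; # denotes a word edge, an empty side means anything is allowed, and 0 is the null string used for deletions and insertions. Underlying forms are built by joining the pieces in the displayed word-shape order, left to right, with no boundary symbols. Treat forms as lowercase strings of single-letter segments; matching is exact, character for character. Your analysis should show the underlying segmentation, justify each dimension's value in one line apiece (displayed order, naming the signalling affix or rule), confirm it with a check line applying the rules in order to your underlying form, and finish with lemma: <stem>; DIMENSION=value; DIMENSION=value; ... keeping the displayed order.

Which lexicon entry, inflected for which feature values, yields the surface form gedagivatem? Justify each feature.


underlying: gedagi-vat-m
CASE=ak - signalled by the affix -vat
NUM=ib - signalled by the affix -m
check: gedagivatm -> gedagivatem
lemma: gedagi; CASE=ak; NUM=ib


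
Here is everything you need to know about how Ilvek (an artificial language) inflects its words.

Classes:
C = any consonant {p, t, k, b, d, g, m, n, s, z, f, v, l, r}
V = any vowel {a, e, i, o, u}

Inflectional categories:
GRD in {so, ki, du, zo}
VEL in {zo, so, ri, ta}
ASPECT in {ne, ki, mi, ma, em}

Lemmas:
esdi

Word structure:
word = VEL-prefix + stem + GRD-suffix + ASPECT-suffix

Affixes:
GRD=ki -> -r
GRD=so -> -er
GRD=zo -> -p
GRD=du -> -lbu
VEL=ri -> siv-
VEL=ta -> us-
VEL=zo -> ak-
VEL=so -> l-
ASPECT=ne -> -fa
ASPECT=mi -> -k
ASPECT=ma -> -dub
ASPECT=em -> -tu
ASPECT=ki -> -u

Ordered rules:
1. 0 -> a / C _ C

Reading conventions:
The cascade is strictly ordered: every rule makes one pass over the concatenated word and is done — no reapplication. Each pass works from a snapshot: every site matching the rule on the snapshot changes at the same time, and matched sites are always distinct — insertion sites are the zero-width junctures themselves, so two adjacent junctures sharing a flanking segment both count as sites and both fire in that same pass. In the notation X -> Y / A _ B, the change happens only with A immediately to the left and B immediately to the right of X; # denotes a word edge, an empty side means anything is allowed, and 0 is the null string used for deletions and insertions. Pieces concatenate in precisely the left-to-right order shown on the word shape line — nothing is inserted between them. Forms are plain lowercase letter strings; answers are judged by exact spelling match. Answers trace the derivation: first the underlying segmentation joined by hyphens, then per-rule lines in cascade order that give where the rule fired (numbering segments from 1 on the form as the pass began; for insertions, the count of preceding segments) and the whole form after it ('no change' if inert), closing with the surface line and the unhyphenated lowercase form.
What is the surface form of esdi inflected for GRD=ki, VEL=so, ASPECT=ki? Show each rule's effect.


underlying: l-esdi-r-u
1. 0 -> a / C _ C: inserts after position(s) 3: lesadiru
surface: lesadiru


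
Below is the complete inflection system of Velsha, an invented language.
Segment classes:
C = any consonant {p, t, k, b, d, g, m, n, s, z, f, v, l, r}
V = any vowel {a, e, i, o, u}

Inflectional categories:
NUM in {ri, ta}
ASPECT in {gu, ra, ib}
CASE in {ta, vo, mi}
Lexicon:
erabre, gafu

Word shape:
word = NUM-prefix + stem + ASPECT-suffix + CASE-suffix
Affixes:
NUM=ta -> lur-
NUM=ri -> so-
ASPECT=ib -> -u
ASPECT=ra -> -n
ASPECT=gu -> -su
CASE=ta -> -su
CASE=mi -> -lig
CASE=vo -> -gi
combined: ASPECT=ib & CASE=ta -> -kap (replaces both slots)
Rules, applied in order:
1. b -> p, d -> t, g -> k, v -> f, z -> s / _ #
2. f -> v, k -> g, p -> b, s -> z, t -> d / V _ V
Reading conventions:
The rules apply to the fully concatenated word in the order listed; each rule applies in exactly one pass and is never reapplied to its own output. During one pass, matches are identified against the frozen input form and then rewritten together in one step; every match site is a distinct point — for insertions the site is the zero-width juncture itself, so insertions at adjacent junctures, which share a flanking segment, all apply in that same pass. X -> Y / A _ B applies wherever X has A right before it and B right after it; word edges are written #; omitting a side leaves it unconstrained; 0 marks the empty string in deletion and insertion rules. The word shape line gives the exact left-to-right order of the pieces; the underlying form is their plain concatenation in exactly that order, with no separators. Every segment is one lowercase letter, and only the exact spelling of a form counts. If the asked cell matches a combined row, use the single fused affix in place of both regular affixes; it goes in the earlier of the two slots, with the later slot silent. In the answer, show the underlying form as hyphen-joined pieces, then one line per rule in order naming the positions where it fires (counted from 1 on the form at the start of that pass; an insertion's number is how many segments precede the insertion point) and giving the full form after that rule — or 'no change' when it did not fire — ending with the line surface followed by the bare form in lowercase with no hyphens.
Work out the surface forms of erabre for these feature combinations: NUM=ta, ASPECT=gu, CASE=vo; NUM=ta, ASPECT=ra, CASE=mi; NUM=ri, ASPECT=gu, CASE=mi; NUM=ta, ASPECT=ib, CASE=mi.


cell NUM=ta, ASPECT=gu, CASE=vo:
underlying: lur-erabre-su-gi
1. b -> p, d -> t, g -> k, v -> f, z -> s / _ #: no change
2. f -> v, k -> g, p -> b, s -> z, t -> d / V _ V: fires at position(s) 10: lurerabrezugi
surface: lurerabrezugi

cell NUM=ta, ASPECT=ra, CASE=mi:
underlying: lur-erabre-n-lig
1. b -> p, d -> t, g -> k, v -> f, z -> s / _ #: fires at position(s) 13: lurerabrenlik
2. f -> v, k -> g, p -> b, s -> z, t -> d / V _ V: no change
surface: lurerabrenlik

cell NUM=ri, ASPECT=gu, CASE=mi:
underlying: so-erabre-su-lig
1. b -> p, d -> t, g -> k, v -> f, z -> s / _ #: fires at position(s) 13: soerabresulik
2. f -> v, k -> g, p -> b, s -> z, t -> d / V _ V: fires at position(s) 9: soerabrezulik
surface: soerabrezulik

cell NUM=ta, ASPECT=ib, CASE=mi:
underlying: lur-erabre-u-lig
1. b -> p, d -> t, g -> k, v -> f, z -> s / _ #: fires at position(s) 13: lurerabreulik
2. f -> v, k -> g, p -> b, s -> z, t -> d / V _ V: no change
surface: lurerabreulik


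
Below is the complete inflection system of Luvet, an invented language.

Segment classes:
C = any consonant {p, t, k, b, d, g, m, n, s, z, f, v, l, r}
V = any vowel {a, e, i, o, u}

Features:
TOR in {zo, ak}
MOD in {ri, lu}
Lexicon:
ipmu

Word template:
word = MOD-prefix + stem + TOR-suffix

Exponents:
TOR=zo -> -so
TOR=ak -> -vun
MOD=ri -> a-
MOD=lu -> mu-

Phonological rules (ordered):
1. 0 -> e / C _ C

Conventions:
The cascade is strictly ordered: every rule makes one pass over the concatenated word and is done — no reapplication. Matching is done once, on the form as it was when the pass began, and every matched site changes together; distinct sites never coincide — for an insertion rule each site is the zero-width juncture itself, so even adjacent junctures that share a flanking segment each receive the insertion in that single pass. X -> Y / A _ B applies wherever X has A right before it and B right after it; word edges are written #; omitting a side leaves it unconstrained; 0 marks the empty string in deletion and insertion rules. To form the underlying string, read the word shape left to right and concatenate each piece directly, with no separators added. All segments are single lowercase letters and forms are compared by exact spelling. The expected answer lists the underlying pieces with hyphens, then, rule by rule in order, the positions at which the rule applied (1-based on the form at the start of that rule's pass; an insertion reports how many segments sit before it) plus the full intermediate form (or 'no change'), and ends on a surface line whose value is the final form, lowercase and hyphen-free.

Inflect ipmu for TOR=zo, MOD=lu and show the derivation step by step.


underlying: mu-ipmu-so
1. 0 -> e / C _ C: inserts after position(s) 4: muipemuso
surface: muipemuso


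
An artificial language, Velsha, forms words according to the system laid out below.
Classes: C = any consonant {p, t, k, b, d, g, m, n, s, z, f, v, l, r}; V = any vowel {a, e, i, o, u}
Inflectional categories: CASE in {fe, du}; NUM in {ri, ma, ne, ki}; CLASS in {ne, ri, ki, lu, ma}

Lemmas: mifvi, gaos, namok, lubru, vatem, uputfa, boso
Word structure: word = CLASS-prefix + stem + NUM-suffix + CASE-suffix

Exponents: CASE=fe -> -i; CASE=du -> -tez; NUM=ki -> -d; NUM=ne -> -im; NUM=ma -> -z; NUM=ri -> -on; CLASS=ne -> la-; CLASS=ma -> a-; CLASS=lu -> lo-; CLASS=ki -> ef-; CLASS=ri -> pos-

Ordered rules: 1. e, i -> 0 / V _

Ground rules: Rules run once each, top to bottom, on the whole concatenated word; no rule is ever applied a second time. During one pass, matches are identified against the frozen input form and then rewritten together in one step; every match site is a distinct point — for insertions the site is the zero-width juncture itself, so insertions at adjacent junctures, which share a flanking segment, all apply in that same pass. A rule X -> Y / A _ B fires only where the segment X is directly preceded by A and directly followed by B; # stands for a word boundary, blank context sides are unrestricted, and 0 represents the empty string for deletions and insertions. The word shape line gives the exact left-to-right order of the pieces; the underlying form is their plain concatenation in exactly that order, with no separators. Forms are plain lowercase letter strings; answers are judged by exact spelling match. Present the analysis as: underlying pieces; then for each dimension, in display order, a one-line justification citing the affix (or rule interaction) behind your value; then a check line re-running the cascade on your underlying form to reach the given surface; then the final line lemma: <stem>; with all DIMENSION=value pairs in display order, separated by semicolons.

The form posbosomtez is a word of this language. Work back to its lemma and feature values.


underlying: pos-boso-im-tez
CASE=du - signalled by the affix -tez
NUM=ne - signalled by the affix -im
CLASS=ri - signalled by the affix pos-
check: posbosoimtez -> posbosomtez
lemma: boso; CASE=du; NUM=ne; CLASS=ri


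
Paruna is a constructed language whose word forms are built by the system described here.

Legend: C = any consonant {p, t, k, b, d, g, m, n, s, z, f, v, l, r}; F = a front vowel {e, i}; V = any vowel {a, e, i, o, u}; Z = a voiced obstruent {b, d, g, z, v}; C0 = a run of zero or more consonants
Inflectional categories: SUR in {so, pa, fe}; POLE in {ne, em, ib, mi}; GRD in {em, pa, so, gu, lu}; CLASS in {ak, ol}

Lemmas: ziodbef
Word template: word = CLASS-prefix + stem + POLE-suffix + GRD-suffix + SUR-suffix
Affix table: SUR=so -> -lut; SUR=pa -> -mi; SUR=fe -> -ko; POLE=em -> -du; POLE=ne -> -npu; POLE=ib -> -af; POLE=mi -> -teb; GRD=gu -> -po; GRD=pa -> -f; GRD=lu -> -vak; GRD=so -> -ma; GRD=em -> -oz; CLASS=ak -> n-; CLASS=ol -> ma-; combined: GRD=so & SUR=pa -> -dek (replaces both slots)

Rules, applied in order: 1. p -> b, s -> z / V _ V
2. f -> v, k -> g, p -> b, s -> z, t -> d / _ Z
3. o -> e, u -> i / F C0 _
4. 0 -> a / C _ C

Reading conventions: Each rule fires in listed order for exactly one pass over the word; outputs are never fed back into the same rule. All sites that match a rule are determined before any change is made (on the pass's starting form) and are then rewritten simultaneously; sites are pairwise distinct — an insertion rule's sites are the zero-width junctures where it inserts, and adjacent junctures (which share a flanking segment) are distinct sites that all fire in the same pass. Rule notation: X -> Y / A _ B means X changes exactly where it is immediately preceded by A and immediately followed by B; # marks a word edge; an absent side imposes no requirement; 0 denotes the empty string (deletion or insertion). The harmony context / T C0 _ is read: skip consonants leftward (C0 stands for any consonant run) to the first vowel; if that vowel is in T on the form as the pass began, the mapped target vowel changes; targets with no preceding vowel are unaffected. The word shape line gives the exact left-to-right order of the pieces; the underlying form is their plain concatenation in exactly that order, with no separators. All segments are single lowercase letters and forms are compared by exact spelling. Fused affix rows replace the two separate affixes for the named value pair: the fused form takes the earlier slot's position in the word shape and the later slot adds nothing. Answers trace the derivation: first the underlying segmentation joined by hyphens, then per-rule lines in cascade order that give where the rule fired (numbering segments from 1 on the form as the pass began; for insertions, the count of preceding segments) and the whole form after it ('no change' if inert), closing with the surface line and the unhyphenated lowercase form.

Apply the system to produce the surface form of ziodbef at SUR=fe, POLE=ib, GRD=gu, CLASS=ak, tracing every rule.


underlying: n-ziodbef-af-po-ko
1. p -> b, s -> z / V _ V: no change
2. f -> v, k -> g, p -> b, s -> z, t -> d / _ Z: no change
3. o -> e, u -> i / F C0 _: fires at position(s) 4: nziedbefafpoko
4. 0 -> a / C _ C: inserts after position(s) 1, 5, 10: naziedabefafapoko
surface: naziedabefafapoko
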